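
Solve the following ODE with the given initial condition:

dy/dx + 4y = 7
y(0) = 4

General solution: y = 7/4 + Ce^(-4x)
Applying y(0) = 4: C = 4 - 7/4 = 9/4
Particular solution: y = 7/4 + (9/4)e^(-4x)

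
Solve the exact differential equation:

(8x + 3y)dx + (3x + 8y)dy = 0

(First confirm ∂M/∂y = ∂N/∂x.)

Verify exactness: ∂M/∂y = ∂N/∂x ✓
Find F(x,y) such that ∂F/∂x = M, ∂F/∂y = N
Solution: 4x² + 3xy + 4y² = C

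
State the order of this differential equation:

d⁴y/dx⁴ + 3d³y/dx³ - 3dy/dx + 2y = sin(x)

The order is 4 (highest derivative is of order 4).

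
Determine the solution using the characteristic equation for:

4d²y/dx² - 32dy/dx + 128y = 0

Characteristic equation: 4r² - 32r + 128 = 0
Divide by 4: r² - 8r + 32 = 0
Roots: r = 4 ± 4i (complex conjugates)
General solution: y = e^(4x)(C₁cos(4x) + C₂sin(4x))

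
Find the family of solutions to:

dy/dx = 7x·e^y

Separating variables and integrating:
-e^(-y) = 7x²/2 + C

General solution: y = -ln(C - 7x²/2)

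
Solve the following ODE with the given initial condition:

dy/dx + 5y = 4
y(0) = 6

General solution: y = 4/5 + Ce^(-5x)
Applying y(0) = 6: C = 6 - 4/5 = 26/5
Particular solution: y = 4/5 + (26/5)e^(-5x)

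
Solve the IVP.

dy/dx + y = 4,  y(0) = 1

General solution: y = 4 + Ce^(-x)
Applying y(0) = 1: C = 1 - 4 = -3
Particular solution: y = 4 - 3e^(-x)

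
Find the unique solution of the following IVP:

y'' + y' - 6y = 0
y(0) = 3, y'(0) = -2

General solution: y = C₁e^(2x) + C₂e^(-3x)
Applying ICs: C₁ = 7/5, C₂ = 8/5
Particular solution: y = (7/5)e^(2x) + (8/5)e^(-3x)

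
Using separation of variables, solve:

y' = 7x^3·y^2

Separating variables and integrating:
-1/y = 7x^4/4 + C

General solution: y^-1 = (-7/4)x^4 + C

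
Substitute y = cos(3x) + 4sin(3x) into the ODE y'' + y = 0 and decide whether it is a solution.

Verification:
y'' = -9cos(3x) - 36sin(3x)
y'' + y ≠ 0 (frequency mismatch: got 9 instead of 1)

No, it is not a solution.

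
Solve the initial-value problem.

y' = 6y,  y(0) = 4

General solution: y = Ce^(6x)
Applying IC y(0) = 4:
Particular solution: y = 4e^(6x)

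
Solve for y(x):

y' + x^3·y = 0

Using integrating factor method:

General solution: y = Ce^(-x^4/4)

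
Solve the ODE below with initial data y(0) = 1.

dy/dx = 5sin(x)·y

General solution: y = Ce^(-5cos(x))
Applying IC y(0) = 1:
Particular solution: y = e^(5(1-cos(x)))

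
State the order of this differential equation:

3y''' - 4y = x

The order is 3 (highest derivative is of order 3).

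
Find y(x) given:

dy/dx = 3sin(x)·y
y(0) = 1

General solution: y = Ce^(-3cos(x))
Applying IC y(0) = 1:
Particular solution: y = e^(3(1-cos(x)))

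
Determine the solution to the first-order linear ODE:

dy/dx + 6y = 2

Using integrating factor method:

General solution: y = 1/3 + Ce^(-6x)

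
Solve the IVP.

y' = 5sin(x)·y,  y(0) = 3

General solution: y = Ce^(-5cos(x))
Applying IC y(0) = 3:
Particular solution: y = 3e^(5(1-cos(x)))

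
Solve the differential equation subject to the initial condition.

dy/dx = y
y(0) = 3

General solution: y = Ce^x
Applying IC y(0) = 3:
Particular solution: y = 3e^x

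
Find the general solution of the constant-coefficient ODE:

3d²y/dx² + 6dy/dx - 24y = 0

Characteristic equation: 3r² + 6r - 24 = 0
Divide by 3: r² + 2r - 8 = 0
Roots: r = 2, -4 (distinct real)
General solution: y = C₁e^(2x) + C₂e^(-4x)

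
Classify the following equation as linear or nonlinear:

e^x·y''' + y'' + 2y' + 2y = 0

Linear (y and its derivatives appear to the first power only, no products of y terms)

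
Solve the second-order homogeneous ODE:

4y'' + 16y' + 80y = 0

Characteristic equation: 4r² + 16r + 80 = 0
Divide by 4: r² + 4r + 20 = 0
Roots: r = -2 ± 4i (complex conjugates)
General solution: y = e^(-2x)(C₁cos(4x) + C₂sin(4x))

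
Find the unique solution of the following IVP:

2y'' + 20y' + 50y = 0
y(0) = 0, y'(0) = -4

General solution: y = (C₁ + C₂x)e^(-5x)
Repeated root r = -5
Applying ICs: C₁ = 0, C₂ = -4
Particular solution: y = -4xe^(-5x)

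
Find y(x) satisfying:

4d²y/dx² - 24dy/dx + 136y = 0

Characteristic equation: 4r² - 24r + 136 = 0
Divide by 4: r² - 6r + 34 = 0
Roots: r = 3 ± 5i (complex conjugates)
General solution: y = e^(3x)(C₁cos(5x) + C₂sin(5x))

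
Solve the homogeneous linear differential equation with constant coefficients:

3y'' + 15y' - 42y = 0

Characteristic equation: 3r² + 15r - 42 = 0
Divide by 3: r² + 5r - 14 = 0
Roots: r = 2, -7 (distinct real)
General solution: y = C₁e^(2x) + C₂e^(-7x)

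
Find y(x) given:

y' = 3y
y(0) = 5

General solution: y = Ce^(3x)
Applying IC y(0) = 5:
Particular solution: y = 5e^(3x)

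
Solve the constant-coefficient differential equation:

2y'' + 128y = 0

Characteristic equation: 2r² + 128 = 0
Divide by 2: r² + 64 = 0
Roots: r = ±8i (complex conjugates)
General solution: y = C₁cos(8x) + C₂sin(8x)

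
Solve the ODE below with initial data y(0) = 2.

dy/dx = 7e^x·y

General solution: y = Ce^(7e^x)
Applying IC y(0) = 2:
Particular solution: y = 2e^(7(e^x - 1))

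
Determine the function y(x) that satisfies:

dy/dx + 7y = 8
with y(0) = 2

General solution: y = 8/7 + Ce^(-7x)
Applying y(0) = 2: C = 2 - 8/7 = 6/7
Particular solution: y = 8/7 + (6/7)e^(-7x)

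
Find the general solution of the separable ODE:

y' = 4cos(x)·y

Separating variables and integrating:
ln|y| = 4sin(x) + C

General solution: y = Ce^(4sin(x))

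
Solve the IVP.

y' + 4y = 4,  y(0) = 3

General solution: y = 1 + Ce^(-4x)
Applying y(0) = 3: C = 3 - 1 = 2
Particular solution: y = 1 + 2e^(-4x)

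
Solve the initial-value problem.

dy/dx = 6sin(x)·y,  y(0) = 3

General solution: y = Ce^(-6cos(x))
Applying IC y(0) = 3:
Particular solution: y = 3e^(6(1-cos(x)))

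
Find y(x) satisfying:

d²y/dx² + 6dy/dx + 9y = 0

Characteristic equation: r² + 6r + 9 = 0
Factored: (r + 3)² = 0
Repeated root: r = -3
General solution: y = (C₁ + C₂x)e^(-3x)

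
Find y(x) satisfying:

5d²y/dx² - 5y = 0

Characteristic equation: 5r² - 5 = 0
Divide by 5: r² - 1 = 0
Roots: r = 1, -1 (distinct real)
General solution: y = C₁e^x + C₂e^(-x)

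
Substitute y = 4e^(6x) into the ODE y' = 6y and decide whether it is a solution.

Verification:
y = 4e^(6x)
y' = 24e^(6x)
6y = 24e^(6x)
y' = 6y ✓

Yes, it is a solution.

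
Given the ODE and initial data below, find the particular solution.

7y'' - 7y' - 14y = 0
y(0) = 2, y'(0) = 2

General solution: y = C₁e^(2x) + C₂e^(-x)
Applying ICs: C₁ = 4/3, C₂ = 2/3
Particular solution: y = (4/3)e^(2x) + (2/3)e^(-x)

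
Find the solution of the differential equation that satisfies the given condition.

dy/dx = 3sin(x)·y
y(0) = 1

General solution: y = Ce^(-3cos(x))
Applying IC y(0) = 1:
Particular solution: y = e^(3(1-cos(x)))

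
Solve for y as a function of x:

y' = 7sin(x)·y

Separating variables and integrating:
ln|y| = -7cos(x) + C

General solution: y = Ce^(-7cos(x))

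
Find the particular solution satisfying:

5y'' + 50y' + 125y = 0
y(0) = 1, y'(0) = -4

General solution: y = (C₁ + C₂x)e^(-5x)
Repeated root r = -5
Applying ICs: C₁ = 1, C₂ = 1
Particular solution: y = (1 + x)e^(-5x)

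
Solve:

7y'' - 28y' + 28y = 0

Characteristic equation: 7r² - 28r + 28 = 0
Divide by 7: r² - 4r + 4 = 0
Factored: (r - 2)² = 0
Repeated root: r = 2
General solution: y = (C₁ + C₂x)e^(2x)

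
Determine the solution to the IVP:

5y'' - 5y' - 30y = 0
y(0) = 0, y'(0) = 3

General solution: y = C₁e^(3x) + C₂e^(-2x)
Applying ICs: C₁ = 3/5, C₂ = -3/5
Particular solution: y = (3/5)e^(3x) - (3/5)e^(-2x)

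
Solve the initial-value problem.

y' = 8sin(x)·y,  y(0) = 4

General solution: y = Ce^(-8cos(x))
Applying IC y(0) = 4:
Particular solution: y = 4e^(8(1-cos(x)))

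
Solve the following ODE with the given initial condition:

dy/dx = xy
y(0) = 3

General solution: y = Ce^(x²/2)
Applying IC y(0) = 3:
Particular solution: y = 3e^(x²/2)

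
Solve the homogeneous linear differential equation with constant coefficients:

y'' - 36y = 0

Characteristic equation: r² - 36 = 0
Roots: r = 6, -6 (distinct real)
General solution: y = C₁e^(6x) + C₂e^(-6x)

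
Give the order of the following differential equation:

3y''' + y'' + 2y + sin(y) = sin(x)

The order is 3 (highest derivative is of order 3).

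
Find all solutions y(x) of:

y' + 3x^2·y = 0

Using integrating factor method:

General solution: y = Ce^(-x^3)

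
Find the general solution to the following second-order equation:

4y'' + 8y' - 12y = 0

Characteristic equation: 4r² + 8r - 12 = 0
Divide by 4: r² + 2r - 3 = 0
Roots: r = 1, -3 (distinct real)
General solution: y = C₁e^x + C₂e^(-3x)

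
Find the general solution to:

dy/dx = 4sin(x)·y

Separating variables and integrating:
ln|y| = -4cos(x) + C

General solution: y = Ce^(-4cos(x))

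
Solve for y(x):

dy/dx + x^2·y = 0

Using integrating factor method:

General solution: y = Ce^(-x^3/3)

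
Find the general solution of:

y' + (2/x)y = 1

Using integrating factor method:

General solution: y = (1/3)x + Cx^(-2)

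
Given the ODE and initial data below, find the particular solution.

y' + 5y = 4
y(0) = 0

General solution: y = 4/5 + Ce^(-5x)
Applying y(0) = 0: C = 0 - 4/5 = -4/5
Particular solution: y = 4/5 - (4/5)e^(-5x)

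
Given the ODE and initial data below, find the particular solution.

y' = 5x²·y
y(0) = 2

General solution: y = Ce^(5x³/3)
Applying IC y(0) = 2:
Particular solution: y = 2e^(5x³/3)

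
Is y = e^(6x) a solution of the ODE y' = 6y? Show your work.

Verification:
y = e^(6x)
y' = 6e^(6x)
6y = 6e^(6x)
y' = 6y ✓

Yes, it is a solution.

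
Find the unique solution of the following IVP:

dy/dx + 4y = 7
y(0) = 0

General solution: y = 7/4 + Ce^(-4x)
Applying y(0) = 0: C = 0 - 7/4 = -7/4
Particular solution: y = 7/4 - (7/4)e^(-4x)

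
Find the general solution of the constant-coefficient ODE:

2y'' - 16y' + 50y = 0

Characteristic equation: 2r² - 16r + 50 = 0
Divide by 2: r² - 8r + 25 = 0
Roots: r = 4 ± 3i (complex conjugates)
General solution: y = e^(4x)(C₁cos(3x) + C₂sin(3x))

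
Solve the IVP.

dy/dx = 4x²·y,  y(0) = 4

General solution: y = Ce^(4x³/3)
Applying IC y(0) = 4:
Particular solution: y = 4e^(4x³/3)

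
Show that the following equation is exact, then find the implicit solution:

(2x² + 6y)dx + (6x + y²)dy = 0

Verify exactness: ∂M/∂y = ∂N/∂x ✓
Find F(x,y) such that ∂F/∂x = M, ∂F/∂y = N
Solution: 2x³/3 + 6xy + y³/3 = C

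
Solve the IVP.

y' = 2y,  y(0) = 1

General solution: y = Ce^(2x)
Applying IC y(0) = 1:
Particular solution: y = e^(2x)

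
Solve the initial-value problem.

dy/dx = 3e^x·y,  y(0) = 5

General solution: y = Ce^(3e^x)
Applying IC y(0) = 5:
Particular solution: y = 5e^(3(e^x - 1))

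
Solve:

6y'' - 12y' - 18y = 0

Characteristic equation: 6r² - 12r - 18 = 0
Divide by 6: r² - 2r - 3 = 0
Roots: r = 3, -1 (distinct real)
General solution: y = C₁e^(3x) + C₂e^(-x)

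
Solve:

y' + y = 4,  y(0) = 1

General solution: y = 4 + Ce^(-x)
Applying y(0) = 1: C = 1 - 4 = -3
Particular solution: y = 4 - 3e^(-x)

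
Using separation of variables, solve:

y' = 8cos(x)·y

Separating variables and integrating:
ln|y| = 8sin(x) + C

General solution: y = Ce^(8sin(x))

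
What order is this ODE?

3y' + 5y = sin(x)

The order is 1 (highest derivative is of order 1).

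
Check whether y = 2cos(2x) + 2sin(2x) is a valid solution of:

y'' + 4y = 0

Verification:
y'' = -8cos(2x) - 8sin(2x)
y'' + 4y = 0 ✓

Yes, it is a solution.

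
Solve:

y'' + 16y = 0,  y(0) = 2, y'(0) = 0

General solution: y = C₁cos(4x) + C₂sin(4x)
Complex roots r = ±4i
Applying ICs: C₁ = 2, C₂ = 0
Particular solution: y = 2cos(4x)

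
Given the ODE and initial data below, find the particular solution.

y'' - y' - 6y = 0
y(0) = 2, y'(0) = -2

General solution: y = C₁e^(3x) + C₂e^(-2x)
Applying ICs: C₁ = 2/5, C₂ = 8/5
Particular solution: y = (2/5)e^(3x) + (8/5)e^(-2x)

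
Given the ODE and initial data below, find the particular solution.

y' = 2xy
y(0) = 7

General solution: y = Ce^(x²)
Applying IC y(0) = 7:
Particular solution: y = 7e^(x²)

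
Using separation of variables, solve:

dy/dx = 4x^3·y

Separating variables and integrating:
ln|y| = x^4 + C

General solution: y = Ce^(x^4)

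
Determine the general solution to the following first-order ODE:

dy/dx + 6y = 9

Using integrating factor method:

General solution: y = 3/2 + Ce^(-6x)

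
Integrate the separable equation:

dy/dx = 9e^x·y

Separating variables and integrating:
ln|y| = 9e^x + C

General solution: y = Ce^(9e^x)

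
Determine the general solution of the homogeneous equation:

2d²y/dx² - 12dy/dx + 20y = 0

Characteristic equation: 2r² - 12r + 20 = 0
Divide by 2: r² - 6r + 10 = 0
Roots: r = 3 ± i (complex conjugates)
General solution: y = e^(3x)(C₁cos(x) + C₂sin(x))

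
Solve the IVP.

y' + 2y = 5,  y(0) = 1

General solution: y = 5/2 + Ce^(-2x)
Applying y(0) = 1: C = 1 - 5/2 = -3/2
Particular solution: y = 5/2 - (3/2)e^(-2x)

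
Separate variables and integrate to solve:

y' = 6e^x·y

Separating variables and integrating:
ln|y| = 6e^x + C

General solution: y = Ce^(6e^x)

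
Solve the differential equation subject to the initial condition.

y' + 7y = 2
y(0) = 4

General solution: y = 2/7 + Ce^(-7x)
Applying y(0) = 4: C = 4 - 2/7 = 26/7
Particular solution: y = 2/7 + (26/7)e^(-7x)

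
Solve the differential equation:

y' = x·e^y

Separating variables and integrating:
-e^(-y) = x²/2 + C

General solution: y = -ln(C - x²/2)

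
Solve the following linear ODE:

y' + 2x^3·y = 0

Using integrating factor method:

General solution: y = Ce^(-x^4/2)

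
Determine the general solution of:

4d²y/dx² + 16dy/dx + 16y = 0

Characteristic equation: 4r² + 16r + 16 = 0
Divide by 4: r² + 4r + 4 = 0
Factored: (r + 2)² = 0
Repeated root: r = -2
General solution: y = (C₁ + C₂x)e^(-2x)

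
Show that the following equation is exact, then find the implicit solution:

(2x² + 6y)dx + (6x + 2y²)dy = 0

Verify exactness: ∂M/∂y = ∂N/∂x ✓
Find F(x,y) such that ∂F/∂x = M, ∂F/∂y = N
Solution: 2x³/3 + 6xy + 2y³/3 = C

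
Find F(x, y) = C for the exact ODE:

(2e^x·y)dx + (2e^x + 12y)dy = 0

Verify exactness: ∂M/∂y = ∂N/∂x ✓
Find F(x,y) such that ∂F/∂x = M, ∂F/∂y = N
Solution: 2e^x·y + 6y² = C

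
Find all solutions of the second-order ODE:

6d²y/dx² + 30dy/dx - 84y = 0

Characteristic equation: 6r² + 30r - 84 = 0
Divide by 6: r² + 5r - 14 = 0
Roots: r = 2, -7 (distinct real)
General solution: y = C₁e^(2x) + C₂e^(-7x)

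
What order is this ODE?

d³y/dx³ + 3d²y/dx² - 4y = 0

The order is 3 (highest derivative is of order 3).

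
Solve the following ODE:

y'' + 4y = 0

Characteristic equation: r² + 4 = 0
Roots: r = ±2i (complex conjugates)
General solution: y = C₁cos(2x) + C₂sin(2x)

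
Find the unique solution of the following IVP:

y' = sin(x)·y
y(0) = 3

General solution: y = Ce^(-cos(x))
Applying IC y(0) = 3:
Particular solution: y = 3e^(1-cos(x))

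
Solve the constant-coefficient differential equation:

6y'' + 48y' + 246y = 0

Characteristic equation: 6r² + 48r + 246 = 0
Divide by 6: r² + 8r + 41 = 0
Roots: r = -4 ± 5i (complex conjugates)
General solution: y = e^(-4x)(C₁cos(5x) + C₂sin(5x))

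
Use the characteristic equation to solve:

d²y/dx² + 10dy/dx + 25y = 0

Characteristic equation: r² + 10r + 25 = 0
Factored: (r + 5)² = 0
Repeated root: r = -5
General solution: y = (C₁ + C₂x)e^(-5x)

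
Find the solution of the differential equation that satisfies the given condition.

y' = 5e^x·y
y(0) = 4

General solution: y = Ce^(5e^x)
Applying IC y(0) = 4:
Particular solution: y = 4e^(5(e^x - 1))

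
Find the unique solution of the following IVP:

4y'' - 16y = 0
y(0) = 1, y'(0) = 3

General solution: y = C₁e^(2x) + C₂e^(-2x)
Applying ICs: C₁ = 5/4, C₂ = -1/4
Particular solution: y = (5/4)e^(2x) - (1/4)e^(-2x)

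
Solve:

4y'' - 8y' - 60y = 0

Characteristic equation: 4r² - 8r - 60 = 0
Divide by 4: r² - 2r - 15 = 0
Roots: r = 5, -3 (distinct real)
General solution: y = C₁e^(5x) + C₂e^(-3x)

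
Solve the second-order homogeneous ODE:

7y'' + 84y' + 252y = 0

Characteristic equation: 7r² + 84r + 252 = 0
Divide by 7: r² + 12r + 36 = 0
Factored: (r + 6)² = 0
Repeated root: r = -6
General solution: y = (C₁ + C₂x)e^(-6x)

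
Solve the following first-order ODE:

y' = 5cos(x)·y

Separating variables and integrating:
ln|y| = 5sin(x) + C

General solution: y = Ce^(5sin(x))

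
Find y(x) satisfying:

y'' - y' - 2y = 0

Characteristic equation: r² - r - 2 = 0
Roots: r = 2, -1 (distinct real)
General solution: y = C₁e^(2x) + C₂e^(-x)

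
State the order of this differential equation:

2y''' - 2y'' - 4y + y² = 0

The order is 3 (highest derivative is of order 3).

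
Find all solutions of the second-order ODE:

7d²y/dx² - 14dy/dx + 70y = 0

Characteristic equation: 7r² - 14r + 70 = 0
Divide by 7: r² - 2r + 10 = 0
Roots: r = 1 ± 3i (complex conjugates)
General solution: y = e^x(C₁cos(3x) + C₂sin(3x))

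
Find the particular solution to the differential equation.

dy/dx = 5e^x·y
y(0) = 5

General solution: y = Ce^(5e^x)
Applying IC y(0) = 5:
Particular solution: y = 5e^(5(e^x - 1))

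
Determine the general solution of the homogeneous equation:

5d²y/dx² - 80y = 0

Characteristic equation: 5r² - 80 = 0
Divide by 5: r² - 16 = 0
Roots: r = 4, -4 (distinct real)
General solution: y = C₁e^(4x) + C₂e^(-4x)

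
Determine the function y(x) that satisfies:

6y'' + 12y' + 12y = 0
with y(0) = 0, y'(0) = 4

General solution: y = e^(-x)(C₁cos(x) + C₂sin(x))
Complex roots r = -1 ± i
Applying ICs: C₁ = 0, C₂ = 4
Particular solution: y = e^(-x)(4sin(x))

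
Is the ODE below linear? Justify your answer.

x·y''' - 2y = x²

Yes. Linear (y and its derivatives appear to the first power only, no products of y terms)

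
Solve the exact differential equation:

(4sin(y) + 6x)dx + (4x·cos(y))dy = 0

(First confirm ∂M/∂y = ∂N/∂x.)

Verify exactness: ∂M/∂y = ∂N/∂x ✓
Find F(x,y) such that ∂F/∂x = M, ∂F/∂y = N
Solution: 4x·sin(y) + 3x² = C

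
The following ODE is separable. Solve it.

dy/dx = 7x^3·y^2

Separating variables and integrating:
-1/y = 7x^4/4 + C

General solution: y^-1 = (-7/4)x^4 + C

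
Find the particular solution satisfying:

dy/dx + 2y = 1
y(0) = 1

General solution: y = 1/2 + Ce^(-2x)
Applying y(0) = 1: C = 1 - 1/2 = 1/2
Particular solution: y = 1/2 + (1/2)e^(-2x)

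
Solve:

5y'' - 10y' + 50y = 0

Characteristic equation: 5r² - 10r + 50 = 0
Divide by 5: r² - 2r + 10 = 0
Roots: r = 1 ± 3i (complex conjugates)
General solution: y = e^x(C₁cos(3x) + C₂sin(3x))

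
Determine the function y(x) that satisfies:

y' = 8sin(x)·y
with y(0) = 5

General solution: y = Ce^(-8cos(x))
Applying IC y(0) = 5:
Particular solution: y = 5e^(8(1-cos(x)))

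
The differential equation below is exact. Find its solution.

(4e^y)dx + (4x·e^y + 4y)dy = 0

Verify exactness: ∂M/∂y = ∂N/∂x ✓
Find F(x,y) such that ∂F/∂x = M, ∂F/∂y = N
Solution: 4x·e^y + 2y² = C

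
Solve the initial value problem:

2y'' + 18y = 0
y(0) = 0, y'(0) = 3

General solution: y = C₁cos(3x) + C₂sin(3x)
Complex roots r = ±3i
Applying ICs: C₁ = 0, C₂ = 1
Particular solution: y = sin(3x)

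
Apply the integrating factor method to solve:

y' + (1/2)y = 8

Using integrating factor method:

General solution: y = 16 + Ce^(-x/2)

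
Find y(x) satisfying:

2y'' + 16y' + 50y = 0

Characteristic equation: 2r² + 16r + 50 = 0
Divide by 2: r² + 8r + 25 = 0
Roots: r = -4 ± 3i (complex conjugates)
General solution: y = e^(-4x)(C₁cos(3x) + C₂sin(3x))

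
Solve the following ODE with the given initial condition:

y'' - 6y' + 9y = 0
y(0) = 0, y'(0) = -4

General solution: y = (C₁ + C₂x)e^(3x)
Repeated root r = 3
Applying ICs: C₁ = 0, C₂ = -4
Particular solution: y = -4xe^(3x)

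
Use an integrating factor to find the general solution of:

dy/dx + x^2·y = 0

Using integrating factor method:

General solution: y = Ce^(-x^3/3)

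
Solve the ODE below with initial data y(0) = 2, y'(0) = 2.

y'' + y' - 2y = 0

General solution: y = C₁e^x + C₂e^(-2x)
Applying ICs: C₁ = 2, C₂ = 0
Particular solution: y = 2e^x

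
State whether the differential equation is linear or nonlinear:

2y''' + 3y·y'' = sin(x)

Nonlinear (y·y'' term)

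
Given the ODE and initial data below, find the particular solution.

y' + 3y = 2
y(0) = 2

General solution: y = 2/3 + Ce^(-3x)
Applying y(0) = 2: C = 2 - 2/3 = 4/3
Particular solution: y = 2/3 + (4/3)e^(-3x)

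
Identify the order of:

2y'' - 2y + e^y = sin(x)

The order is 2 (highest derivative is of order 2).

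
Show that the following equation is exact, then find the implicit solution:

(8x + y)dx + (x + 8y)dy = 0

Verify exactness: ∂M/∂y = ∂N/∂x ✓
Find F(x,y) such that ∂F/∂x = M, ∂F/∂y = N
Solution: 4x² + xy + 4y² = C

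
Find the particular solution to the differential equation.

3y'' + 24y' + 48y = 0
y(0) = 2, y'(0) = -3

General solution: y = (C₁ + C₂x)e^(-4x)
Repeated root r = -4
Applying ICs: C₁ = 2, C₂ = 5
Particular solution: y = (2 + 5x)e^(-4x)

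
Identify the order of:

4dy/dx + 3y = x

The order is 1 (highest derivative is of order 1).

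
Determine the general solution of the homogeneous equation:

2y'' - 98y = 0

Characteristic equation: 2r² - 98 = 0
Divide by 2: r² - 49 = 0
Roots: r = 7, -7 (distinct real)
General solution: y = C₁e^(7x) + C₂e^(-7x)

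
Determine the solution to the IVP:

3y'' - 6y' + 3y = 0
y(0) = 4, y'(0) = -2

General solution: y = (C₁ + C₂x)e^x
Repeated root r = 1
Applying ICs: C₁ = 4, C₂ = -6
Particular solution: y = (4 - 6x)e^x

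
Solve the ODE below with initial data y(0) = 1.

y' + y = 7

General solution: y = 7 + Ce^(-x)
Applying y(0) = 1: C = 1 - 7 = -6
Particular solution: y = 7 - 6e^(-x)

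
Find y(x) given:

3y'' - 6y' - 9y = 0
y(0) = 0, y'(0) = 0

General solution: y = C₁e^(3x) + C₂e^(-x)
Applying ICs: C₁ = 0, C₂ = 0
Particular solution: y = 0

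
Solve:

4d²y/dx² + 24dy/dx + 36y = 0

Characteristic equation: 4r² + 24r + 36 = 0
Divide by 4: r² + 6r + 9 = 0
Factored: (r + 3)² = 0
Repeated root: r = -3
General solution: y = (C₁ + C₂x)e^(-3x)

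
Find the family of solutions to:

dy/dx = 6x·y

Separating variables and integrating:
ln|y| = 3x^2 + C

General solution: y = Ce^(3x^2)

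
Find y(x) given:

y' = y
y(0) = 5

General solution: y = Ce^x
Applying IC y(0) = 5:
Particular solution: y = 5e^x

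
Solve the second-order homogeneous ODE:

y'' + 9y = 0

Characteristic equation: r² + 9 = 0
Roots: r = ±3i (complex conjugates)
General solution: y = C₁cos(3x) + C₂sin(3x)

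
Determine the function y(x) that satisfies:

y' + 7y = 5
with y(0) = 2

General solution: y = 5/7 + Ce^(-7x)
Applying y(0) = 2: C = 2 - 5/7 = 9/7
Particular solution: y = 5/7 + (9/7)e^(-7x)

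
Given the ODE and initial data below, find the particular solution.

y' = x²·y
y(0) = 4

General solution: y = Ce^(x³/3)
Applying IC y(0) = 4:
Particular solution: y = 4e^(x³/3)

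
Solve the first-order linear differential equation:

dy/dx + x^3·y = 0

Using integrating factor method:

General solution: y = Ce^(-x^4/4)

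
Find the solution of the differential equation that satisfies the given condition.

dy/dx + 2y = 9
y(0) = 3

General solution: y = 9/2 + Ce^(-2x)
Applying y(0) = 3: C = 3 - 9/2 = -3/2
Particular solution: y = 9/2 - (3/2)e^(-2x)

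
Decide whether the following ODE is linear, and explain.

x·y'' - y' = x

Linear (y and its derivatives appear to the first power only, no products of y terms)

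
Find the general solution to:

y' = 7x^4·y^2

Separating variables and integrating:
-1/y = 7x^5/5 + C

General solution: y^-1 = (-7/5)x^5 + C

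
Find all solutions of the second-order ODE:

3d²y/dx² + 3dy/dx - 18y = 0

Characteristic equation: 3r² + 3r - 18 = 0
Divide by 3: r² + r - 6 = 0
Roots: r = 2, -3 (distinct real)
General solution: y = C₁e^(2x) + C₂e^(-3x)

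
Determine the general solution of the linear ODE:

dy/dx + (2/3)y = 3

Using integrating factor method:

General solution: y = 9/2 + Ce^(-2x/3)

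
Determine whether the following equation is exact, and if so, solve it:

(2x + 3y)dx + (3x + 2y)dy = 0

Verify exactness: ∂M/∂y = ∂N/∂x ✓
Find F(x,y) such that ∂F/∂x = M, ∂F/∂y = N
Solution: x² + 3xy + y² = C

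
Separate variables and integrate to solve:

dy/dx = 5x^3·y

Separating variables and integrating:
ln|y| = 5x^4/4 + C

General solution: y = Ce^(5x^4/4)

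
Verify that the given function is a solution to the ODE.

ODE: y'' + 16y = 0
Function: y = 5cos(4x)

Verification:
y'' = -80cos(4x)
y'' + 16y = 0 ✓

Yes, it is a solution.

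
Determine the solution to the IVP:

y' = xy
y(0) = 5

General solution: y = Ce^(x²/2)
Applying IC y(0) = 5:
Particular solution: y = 5e^(x²/2)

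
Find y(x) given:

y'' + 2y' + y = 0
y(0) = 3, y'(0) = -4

General solution: y = (C₁ + C₂x)e^(-x)
Repeated root r = -1
Applying ICs: C₁ = 3, C₂ = -1
Particular solution: y = (3 - x)e^(-x)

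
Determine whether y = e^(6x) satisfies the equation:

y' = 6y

Verification:
y = e^(6x)
y' = 6e^(6x)
6y = 6e^(6x)
y' = 6y ✓

Yes, it is a solution.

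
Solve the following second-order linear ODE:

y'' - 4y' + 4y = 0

Characteristic equation: r² - 4r + 4 = 0
Factored: (r - 2)² = 0
Repeated root: r = 2
General solution: y = (C₁ + C₂x)e^(2x)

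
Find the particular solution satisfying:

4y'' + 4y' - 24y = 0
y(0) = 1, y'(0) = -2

General solution: y = C₁e^(2x) + C₂e^(-3x)
Applying ICs: C₁ = 1/5, C₂ = 4/5
Particular solution: y = (1/5)e^(2x) + (4/5)e^(-3x)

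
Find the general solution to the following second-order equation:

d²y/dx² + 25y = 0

Characteristic equation: r² + 25 = 0
Roots: r = ±5i (complex conjugates)
General solution: y = C₁cos(5x) + C₂sin(5x)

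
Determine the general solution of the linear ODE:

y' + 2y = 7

Using integrating factor method:

General solution: y = 7/2 + Ce^(-2x)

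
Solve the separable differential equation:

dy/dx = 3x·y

Separating variables and integrating:
ln|y| = 3x^2/2 + C

General solution: y = Ce^(3x^2/2)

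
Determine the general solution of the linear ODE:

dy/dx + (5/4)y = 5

Using integrating factor method:

General solution: y = 4 + Ce^(-5x/4)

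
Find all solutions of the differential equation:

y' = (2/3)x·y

Separating variables and integrating:
ln|y| = x^2/3 + C

General solution: y = Ce^(x^2/3)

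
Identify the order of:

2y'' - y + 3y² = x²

The order is 2 (highest derivative is of order 2).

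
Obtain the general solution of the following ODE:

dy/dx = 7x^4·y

Separating variables and integrating:
ln|y| = 7x^5/5 + C

General solution: y = Ce^(7x^5/5)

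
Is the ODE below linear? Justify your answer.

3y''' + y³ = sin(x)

No. Nonlinear (y³ term)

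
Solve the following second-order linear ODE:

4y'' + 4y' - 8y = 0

Characteristic equation: 4r² + 4r - 8 = 0
Divide by 4: r² + r - 2 = 0
Roots: r = 1, -2 (distinct real)
General solution: y = C₁e^x + C₂e^(-2x)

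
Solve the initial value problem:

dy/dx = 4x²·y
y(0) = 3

General solution: y = Ce^(4x³/3)
Applying IC y(0) = 3:
Particular solution: y = 3e^(4x³/3)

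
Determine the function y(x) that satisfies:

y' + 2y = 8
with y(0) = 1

General solution: y = 4 + Ce^(-2x)
Applying y(0) = 1: C = 1 - 4 = -3
Particular solution: y = 4 - 3e^(-2x)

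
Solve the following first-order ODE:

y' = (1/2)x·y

Separating variables and integrating:
ln|y| = x^2/4 + C

General solution: y = Ce^(x^2/4)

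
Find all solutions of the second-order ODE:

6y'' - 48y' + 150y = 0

Characteristic equation: 6r² - 48r + 150 = 0
Divide by 6: r² - 8r + 25 = 0
Roots: r = 4 ± 3i (complex conjugates)
General solution: y = e^(4x)(C₁cos(3x) + C₂sin(3x))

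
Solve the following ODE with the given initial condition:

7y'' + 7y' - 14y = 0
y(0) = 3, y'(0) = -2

General solution: y = C₁e^x + C₂e^(-2x)
Applying ICs: C₁ = 4/3, C₂ = 5/3
Particular solution: y = (4/3)e^x + (5/3)e^(-2x)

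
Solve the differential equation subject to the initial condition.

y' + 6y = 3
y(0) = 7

General solution: y = 1/2 + Ce^(-6x)
Applying y(0) = 7: C = 7 - 1/2 = 13/2
Particular solution: y = 1/2 + (13/2)e^(-6x)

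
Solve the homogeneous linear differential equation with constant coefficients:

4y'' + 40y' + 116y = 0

Characteristic equation: 4r² + 40r + 116 = 0
Divide by 4: r² + 10r + 29 = 0
Roots: r = -5 ± 2i (complex conjugates)
General solution: y = e^(-5x)(C₁cos(2x) + C₂sin(2x))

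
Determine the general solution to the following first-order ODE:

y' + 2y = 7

Using integrating factor method:

General solution: y = 7/2 + Ce^(-2x)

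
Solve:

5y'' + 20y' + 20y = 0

Characteristic equation: 5r² + 20r + 20 = 0
Divide by 5: r² + 4r + 4 = 0
Factored: (r + 2)² = 0
Repeated root: r = -2
General solution: y = (C₁ + C₂x)e^(-2x)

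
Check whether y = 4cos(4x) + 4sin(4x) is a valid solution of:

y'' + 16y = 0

Verification:
y'' = -64cos(4x) - 64sin(4x)
y'' + 16y = 0 ✓

Yes, it is a solution.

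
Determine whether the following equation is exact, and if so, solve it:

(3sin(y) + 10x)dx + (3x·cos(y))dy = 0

Verify exactness: ∂M/∂y = ∂N/∂x ✓
Find F(x,y) such that ∂F/∂x = M, ∂F/∂y = N
Solution: 3x·sin(y) + 5x² = C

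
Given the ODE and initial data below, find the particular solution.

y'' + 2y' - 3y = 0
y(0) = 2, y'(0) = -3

General solution: y = C₁e^x + C₂e^(-3x)
Applying ICs: C₁ = 3/4, C₂ = 5/4
Particular solution: y = (3/4)e^x + (5/4)e^(-3x)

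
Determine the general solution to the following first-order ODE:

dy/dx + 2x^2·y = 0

Using integrating factor method:

General solution: y = Ce^(-2x^3/3)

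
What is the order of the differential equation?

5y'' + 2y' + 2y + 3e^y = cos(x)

The order is 2 (highest derivative is of order 2).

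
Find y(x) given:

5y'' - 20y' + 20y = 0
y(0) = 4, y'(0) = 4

General solution: y = (C₁ + C₂x)e^(2x)
Repeated root r = 2
Applying ICs: C₁ = 4, C₂ = -4
Particular solution: y = (4 - 4x)e^(2x)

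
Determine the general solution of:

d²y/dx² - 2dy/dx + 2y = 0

Characteristic equation: r² - 2r + 2 = 0
Roots: r = 1 ± i (complex conjugates)
General solution: y = e^x(C₁cos(x) + C₂sin(x))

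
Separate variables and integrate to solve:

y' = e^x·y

Separating variables and integrating:
ln|y| = e^x + C

General solution: y = Ce^(e^x)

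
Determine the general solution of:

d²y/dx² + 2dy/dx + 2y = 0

Characteristic equation: r² + 2r + 2 = 0
Roots: r = -1 ± i (complex conjugates)
General solution: y = e^(-x)(C₁cos(x) + C₂sin(x))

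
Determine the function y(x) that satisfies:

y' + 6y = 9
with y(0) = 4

General solution: y = 3/2 + Ce^(-6x)
Applying y(0) = 4: C = 4 - 3/2 = 5/2
Particular solution: y = 3/2 + (5/2)e^(-6x)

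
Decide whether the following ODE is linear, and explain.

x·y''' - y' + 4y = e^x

Linear (y and its derivatives appear to the first power only, no products of y terms)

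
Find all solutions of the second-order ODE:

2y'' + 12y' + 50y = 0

Characteristic equation: 2r² + 12r + 50 = 0
Divide by 2: r² + 6r + 25 = 0
Roots: r = -3 ± 4i (complex conjugates)
General solution: y = e^(-3x)(C₁cos(4x) + C₂sin(4x))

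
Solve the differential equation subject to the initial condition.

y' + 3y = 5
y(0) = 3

General solution: y = 5/3 + Ce^(-3x)
Applying y(0) = 3: C = 3 - 5/3 = 4/3
Particular solution: y = 5/3 + (4/3)e^(-3x)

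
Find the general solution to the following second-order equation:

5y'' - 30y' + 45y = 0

Characteristic equation: 5r² - 30r + 45 = 0
Divide by 5: r² - 6r + 9 = 0
Factored: (r - 3)² = 0
Repeated root: r = 3
General solution: y = (C₁ + C₂x)e^(3x)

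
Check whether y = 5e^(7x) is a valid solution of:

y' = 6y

Verification:
y = 5e^(7x)
y' = 35e^(7x)
But 6y = 30e^(7x)
y' ≠ 6y — the derivative does not match

No, it is not a solution.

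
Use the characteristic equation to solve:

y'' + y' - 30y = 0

Characteristic equation: r² + r - 30 = 0
Roots: r = 5, -6 (distinct real)
General solution: y = C₁e^(5x) + C₂e^(-6x)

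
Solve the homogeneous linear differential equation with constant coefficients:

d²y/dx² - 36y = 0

Characteristic equation: r² - 36 = 0
Roots: r = 6, -6 (distinct real)
General solution: y = C₁e^(6x) + C₂e^(-6x)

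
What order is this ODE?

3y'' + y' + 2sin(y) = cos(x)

The order is 2 (highest derivative is of order 2).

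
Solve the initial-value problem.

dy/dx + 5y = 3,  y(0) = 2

General solution: y = 3/5 + Ce^(-5x)
Applying y(0) = 2: C = 2 - 3/5 = 7/5
Particular solution: y = 3/5 + (7/5)e^(-5x)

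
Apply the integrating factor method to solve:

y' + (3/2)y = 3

Using integrating factor method:

General solution: y = 2 + Ce^(-3x/2)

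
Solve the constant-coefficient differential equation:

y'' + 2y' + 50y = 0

Characteristic equation: r² + 2r + 50 = 0
Roots: r = -1 ± 7i (complex conjugates)
General solution: y = e^(-x)(C₁cos(7x) + C₂sin(7x))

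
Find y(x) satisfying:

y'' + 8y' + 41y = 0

Characteristic equation: r² + 8r + 41 = 0
Roots: r = -4 ± 5i (complex conjugates)
General solution: y = e^(-4x)(C₁cos(5x) + C₂sin(5x))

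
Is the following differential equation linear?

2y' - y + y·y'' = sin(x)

No. Nonlinear (y·y'' term)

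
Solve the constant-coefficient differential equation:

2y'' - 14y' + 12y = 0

Characteristic equation: 2r² - 14r + 12 = 0
Divide by 2: r² - 7r + 6 = 0
Roots: r = 1, 6 (distinct real)
General solution: y = C₁e^x + C₂e^(6x)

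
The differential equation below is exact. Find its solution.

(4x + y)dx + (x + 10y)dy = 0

Verify exactness: ∂M/∂y = ∂N/∂x ✓
Find F(x,y) such that ∂F/∂x = M, ∂F/∂y = N
Solution: 2x² + xy + 5y² = C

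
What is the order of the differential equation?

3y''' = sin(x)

The order is 3 (highest derivative is of order 3).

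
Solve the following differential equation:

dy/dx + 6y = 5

Using integrating factor method:

General solution: y = 5/6 + Ce^(-6x)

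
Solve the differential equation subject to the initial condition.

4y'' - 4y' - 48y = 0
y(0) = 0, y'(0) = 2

General solution: y = C₁e^(4x) + C₂e^(-3x)
Applying ICs: C₁ = 2/7, C₂ = -2/7
Particular solution: y = (2/7)e^(4x) - (2/7)e^(-3x)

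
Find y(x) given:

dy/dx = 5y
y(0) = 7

General solution: y = Ce^(5x)
Applying IC y(0) = 7:
Particular solution: y = 7e^(5x)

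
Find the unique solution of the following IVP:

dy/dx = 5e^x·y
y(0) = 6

General solution: y = Ce^(5e^x)
Applying IC y(0) = 6:
Particular solution: y = 6e^(5(e^x - 1))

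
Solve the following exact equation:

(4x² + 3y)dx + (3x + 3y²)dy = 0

Verify exactness: ∂M/∂y = ∂N/∂x ✓
Find F(x,y) such that ∂F/∂x = M, ∂F/∂y = N
Solution: 4x³/3 + 3xy + y³ = C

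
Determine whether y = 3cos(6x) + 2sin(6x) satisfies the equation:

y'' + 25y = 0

Verification:
y'' = -108cos(6x) - 72sin(6x)
y'' + 25y ≠ 0 (frequency mismatch: got 36 instead of 25)

No, it is not a solution.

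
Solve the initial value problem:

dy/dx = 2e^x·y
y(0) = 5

General solution: y = Ce^(2e^x)
Applying IC y(0) = 5:
Particular solution: y = 5e^(2(e^x - 1))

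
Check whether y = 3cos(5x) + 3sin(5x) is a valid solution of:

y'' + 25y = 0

Verification:
y'' = -75cos(5x) - 75sin(5x)
y'' + 25y = 0 ✓

Yes, it is a solution.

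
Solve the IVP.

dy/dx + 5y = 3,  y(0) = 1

General solution: y = 3/5 + Ce^(-5x)
Applying y(0) = 1: C = 1 - 3/5 = 2/5
Particular solution: y = 3/5 + (2/5)e^(-5x)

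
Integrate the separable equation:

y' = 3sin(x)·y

Separating variables and integrating:
ln|y| = -3cos(x) + C

General solution: y = Ce^(-3cos(x))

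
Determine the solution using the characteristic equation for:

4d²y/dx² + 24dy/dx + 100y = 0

Characteristic equation: 4r² + 24r + 100 = 0
Divide by 4: r² + 6r + 25 = 0
Roots: r = -3 ± 4i (complex conjugates)
General solution: y = e^(-3x)(C₁cos(4x) + C₂sin(4x))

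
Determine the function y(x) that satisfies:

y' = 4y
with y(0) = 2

General solution: y = Ce^(4x)
Applying IC y(0) = 2:
Particular solution: y = 2e^(4x)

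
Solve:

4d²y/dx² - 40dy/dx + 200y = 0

Characteristic equation: 4r² - 40r + 200 = 0
Divide by 4: r² - 10r + 50 = 0
Roots: r = 5 ± 5i (complex conjugates)
General solution: y = e^(5x)(C₁cos(5x) + C₂sin(5x))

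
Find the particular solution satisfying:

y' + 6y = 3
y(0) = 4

General solution: y = 1/2 + Ce^(-6x)
Applying y(0) = 4: C = 4 - 1/2 = 7/2
Particular solution: y = 1/2 + (7/2)e^(-6x)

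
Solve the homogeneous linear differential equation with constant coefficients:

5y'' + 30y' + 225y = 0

Characteristic equation: 5r² + 30r + 225 = 0
Divide by 5: r² + 6r + 45 = 0
Roots: r = -3 ± 6i (complex conjugates)
General solution: y = e^(-3x)(C₁cos(6x) + C₂sin(6x))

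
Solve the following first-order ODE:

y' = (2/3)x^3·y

Separating variables and integrating:
ln|y| = x^4/6 + C

General solution: y = Ce^(x^4/6)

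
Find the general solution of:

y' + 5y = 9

Using integrating factor method:

General solution: y = 9/5 + Ce^(-5x)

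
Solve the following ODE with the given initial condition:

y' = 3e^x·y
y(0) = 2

General solution: y = Ce^(3e^x)
Applying IC y(0) = 2:
Particular solution: y = 2e^(3(e^x - 1))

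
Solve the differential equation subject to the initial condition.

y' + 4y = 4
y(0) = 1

General solution: y = 1 + Ce^(-4x)
Applying y(0) = 1: C = 1 - 1 = 0
Particular solution: y = 1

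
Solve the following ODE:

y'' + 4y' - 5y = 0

Characteristic equation: r² + 4r - 5 = 0
Roots: r = 1, -5 (distinct real)
General solution: y = C₁e^x + C₂e^(-5x)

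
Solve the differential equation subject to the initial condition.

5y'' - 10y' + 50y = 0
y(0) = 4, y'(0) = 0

General solution: y = e^x(C₁cos(3x) + C₂sin(3x))
Complex roots r = 1 ± 3i
Applying ICs: C₁ = 4, C₂ = -4/3
Particular solution: y = e^x(4cos(3x) - (4/3)sin(3x))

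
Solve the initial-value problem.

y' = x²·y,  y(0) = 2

General solution: y = Ce^(x³/3)
Applying IC y(0) = 2:
Particular solution: y = 2e^(x³/3)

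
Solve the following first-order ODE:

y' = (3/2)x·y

Separating variables and integrating:
ln|y| = 3x^2/4 + C

General solution: y = Ce^(3x^2/4)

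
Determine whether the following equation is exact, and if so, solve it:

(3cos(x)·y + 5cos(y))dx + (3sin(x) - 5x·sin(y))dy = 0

Verify exactness: ∂M/∂y = ∂N/∂x ✓
Find F(x,y) such that ∂F/∂x = M, ∂F/∂y = N
Solution: 3sin(x)·y + 5x·cos(y) = C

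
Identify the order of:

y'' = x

The order is 2 (highest derivative is of order 2).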